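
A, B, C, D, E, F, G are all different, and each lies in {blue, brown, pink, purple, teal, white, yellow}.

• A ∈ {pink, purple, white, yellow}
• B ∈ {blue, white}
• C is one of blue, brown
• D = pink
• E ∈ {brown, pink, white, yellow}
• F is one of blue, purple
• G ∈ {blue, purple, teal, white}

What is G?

D has just one choice, so D = pink. Strike pink from A, E.
The 6 still-open variables draw from only 6 values {blue, brown, purple, teal, white, yellow}, so each is used; only G can be teal, hence G = teal.

teal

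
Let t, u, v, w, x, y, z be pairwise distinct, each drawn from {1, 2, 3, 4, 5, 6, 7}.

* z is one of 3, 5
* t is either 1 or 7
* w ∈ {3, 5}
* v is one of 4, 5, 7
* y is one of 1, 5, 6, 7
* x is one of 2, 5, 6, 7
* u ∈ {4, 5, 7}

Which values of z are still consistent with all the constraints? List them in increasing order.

The 7 variables together cover exactly {1, 2, 3, 4, 5, 6, 7} — 7 values for 7 variables — and 2 appears only in x's list, so x = 2.
The 6 still-open variables together cover exactly {1, 3, 4, 5, 6, 7} — 6 values for 6 variables — and 6 appears only in y's list, so y = 6.
The 5 still-open variables together cover exactly {1, 3, 4, 5, 7} — 5 values for 5 variables — and 1 appears only in t's list, so t = 1.
The 2 variables w and z are confined to {3, 5}, which locks those values in; drop them from u, v.
No further eliminations apply; z can still be any of 3, 5.

3, 5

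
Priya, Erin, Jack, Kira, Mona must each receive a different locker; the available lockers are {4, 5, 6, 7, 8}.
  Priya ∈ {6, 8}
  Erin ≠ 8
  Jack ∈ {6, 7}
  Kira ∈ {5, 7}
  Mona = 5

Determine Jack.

6

Mona's domain is down to {5}, so Mona = 5. Strike 5 from Erin, Kira.
Kira's domain is down to {7}, so Kira = 7. Eliminate 7 elsewhere: Erin, Jack.
So Jack = 6.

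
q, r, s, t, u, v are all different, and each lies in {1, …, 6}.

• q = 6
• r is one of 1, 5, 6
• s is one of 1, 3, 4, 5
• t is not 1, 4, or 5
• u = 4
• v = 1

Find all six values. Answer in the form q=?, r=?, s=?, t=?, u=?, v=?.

q=6, r=5, s=3, t=2, u=4, v=1

q has just one choice, so q = 6. Remove 6 from r, t.
u has just one choice, so u = 4. Strike 4 from s.
v has just one choice, so v = 1. So r, s can't be 1.
r's domain is down to {5}, so r = 5. So s can't be 5.
s's domain is down to {3}, so s = 3. So t can't be 3.
That leaves t = 2.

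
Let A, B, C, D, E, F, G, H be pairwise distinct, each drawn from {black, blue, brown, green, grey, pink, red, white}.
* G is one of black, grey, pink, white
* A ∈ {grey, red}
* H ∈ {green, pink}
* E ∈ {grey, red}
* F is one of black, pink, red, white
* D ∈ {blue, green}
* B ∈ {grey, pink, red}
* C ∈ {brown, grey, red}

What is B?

The 8 variables draw from only 8 values {black, blue, brown, green, grey, pink, red, white}, so each is used; only D can be blue, hence D = blue.
Among the 7 still-open variables, brown fits only C (and all 7 values in {black, brown, green, grey, pink, red, white} must be used), so C = brown.
The 6 still-open variables together cover exactly {black, green, grey, pink, red, white} — 6 values for 6 variables — and green appears only in H's list, so H = green.
A and E between them cover only {grey, red} — a naked pair. Remove those values from B, F, G.
So B = pink.

pink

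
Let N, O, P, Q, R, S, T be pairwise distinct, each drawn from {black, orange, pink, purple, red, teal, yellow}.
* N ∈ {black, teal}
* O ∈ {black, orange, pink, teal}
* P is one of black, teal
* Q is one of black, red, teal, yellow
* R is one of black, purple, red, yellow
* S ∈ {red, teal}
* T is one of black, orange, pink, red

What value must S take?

The 7 variables draw from only 7 values {black, orange, pink, purple, red, teal, yellow}, so each is used; only R can be purple, hence R = purple.
Among the 6 still-open variables, yellow fits only Q (and all 6 values in {black, orange, pink, red, teal, yellow} must be used), so Q = yellow.
N and P share exactly the 2 values {black, teal}; by pigeonhole those values go to them, so strike black, teal from O, S, T.
So S = red.

red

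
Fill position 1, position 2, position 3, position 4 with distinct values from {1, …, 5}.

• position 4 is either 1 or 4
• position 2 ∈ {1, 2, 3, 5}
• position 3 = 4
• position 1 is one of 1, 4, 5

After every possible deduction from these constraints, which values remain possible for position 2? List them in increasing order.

2, 3

position 3's domain is down to {4}, so position 3 = 4. Remove 4 from position 1, position 4.
position 4 must be 1 (only option left). Remove 1 from position 1, position 2.
position 1 must be 5 (only option left). Eliminate 5 elsewhere: position 2.
No further eliminations apply; position 2 can still be any of 2, 3.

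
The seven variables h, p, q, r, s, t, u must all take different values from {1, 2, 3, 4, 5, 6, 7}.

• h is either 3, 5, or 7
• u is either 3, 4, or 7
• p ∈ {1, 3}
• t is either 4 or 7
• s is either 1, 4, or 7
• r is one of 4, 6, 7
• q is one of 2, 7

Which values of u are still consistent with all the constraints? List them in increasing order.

Among the 7 variables, 2 fits only q (and all 7 values in {1, 2, 3, 4, 5, 6, 7} must be used), so q = 2.
The 6 still-open variables together cover exactly {1, 3, 4, 5, 6, 7} — 6 values for 6 variables — and 5 appears only in h's list, so h = 5.
Among the 5 still-open variables, 6 fits only r (and all 5 values in {1, 3, 4, 6, 7} must be used), so r = 6.
No further eliminations apply; u can still be any of 3, 4, 7.

3, 4, 7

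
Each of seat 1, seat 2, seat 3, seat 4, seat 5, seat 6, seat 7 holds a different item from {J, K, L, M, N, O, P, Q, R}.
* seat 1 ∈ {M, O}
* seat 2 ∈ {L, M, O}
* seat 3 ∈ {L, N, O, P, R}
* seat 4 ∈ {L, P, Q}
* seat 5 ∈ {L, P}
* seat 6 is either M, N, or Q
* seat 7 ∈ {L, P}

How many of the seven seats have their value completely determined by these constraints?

The 7 variables together cover exactly {L, M, N, O, P, Q, R} — 7 values for 7 variables — and R appears only in seat 3's list, so seat 3 = R.
The 6 still-open variables draw from only 6 values {L, M, N, O, P, Q}, so each is used; only seat 6 can be N, hence seat 6 = N.
Among the 5 still-open variables, Q fits only seat 4 (and all 5 values in {L, M, O, P, Q} must be used), so seat 4 = Q.
seat 5 and seat 7 between them cover only {L, P} — a naked pair. Remove those values from seat 2.
Determined: seat 3=R, seat 4=Q, seat 6=N. The other seats each still have more than one consistent value. That makes 3.

3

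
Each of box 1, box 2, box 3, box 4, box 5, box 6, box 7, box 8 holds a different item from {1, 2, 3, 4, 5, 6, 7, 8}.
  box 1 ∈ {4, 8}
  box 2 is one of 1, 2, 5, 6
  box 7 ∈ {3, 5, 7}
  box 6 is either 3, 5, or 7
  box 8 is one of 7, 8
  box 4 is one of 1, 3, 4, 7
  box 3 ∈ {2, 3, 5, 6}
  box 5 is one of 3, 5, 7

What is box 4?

1

box 5, box 6, box 7 between them cover only {3, 5, 7} — a naked triple. Remove those values from box 2, box 3, box 4, box 8.
box 8 must be 8 (only option left). Eliminate 8 elsewhere: box 1.
box 1 must be 4 (only option left). Strike 4 from box 4.
So box 4 = 1.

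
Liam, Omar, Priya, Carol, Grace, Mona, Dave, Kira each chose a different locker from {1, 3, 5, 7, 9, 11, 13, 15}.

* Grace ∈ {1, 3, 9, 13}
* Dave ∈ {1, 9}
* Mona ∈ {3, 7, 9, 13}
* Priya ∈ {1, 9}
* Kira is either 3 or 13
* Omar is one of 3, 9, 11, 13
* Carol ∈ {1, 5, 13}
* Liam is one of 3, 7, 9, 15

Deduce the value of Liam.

15

The 8 variables draw from only 8 values {1, 3, 5, 7, 9, 11, 13, 15}, so each is used; only Carol can be 5, hence Carol = 5.
The 7 still-open variables together cover exactly {1, 3, 7, 9, 11, 13, 15} — 7 values for 7 variables — and 11 appears only in Omar's list, so Omar = 11.
The 6 still-open variables together cover exactly {1, 3, 7, 9, 13, 15} — 6 values for 6 variables — and 15 appears only in Liam's list, so Liam = 15.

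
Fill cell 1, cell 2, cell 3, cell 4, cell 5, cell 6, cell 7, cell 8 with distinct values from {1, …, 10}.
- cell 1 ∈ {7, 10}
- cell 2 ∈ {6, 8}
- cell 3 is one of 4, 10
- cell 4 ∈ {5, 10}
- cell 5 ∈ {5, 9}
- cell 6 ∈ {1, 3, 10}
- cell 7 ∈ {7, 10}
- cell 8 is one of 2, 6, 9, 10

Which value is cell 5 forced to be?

9

cell 1 and cell 7 share exactly the 2 values {7, 10}; by pigeonhole those values go to them, so strike 7, 10 from cell 3, cell 4, cell 6, cell 8.
That leaves cell 3 = 4.
cell 4 must be 5 (only option left). Eliminate 5 elsewhere: cell 5.
So cell 5 = 9.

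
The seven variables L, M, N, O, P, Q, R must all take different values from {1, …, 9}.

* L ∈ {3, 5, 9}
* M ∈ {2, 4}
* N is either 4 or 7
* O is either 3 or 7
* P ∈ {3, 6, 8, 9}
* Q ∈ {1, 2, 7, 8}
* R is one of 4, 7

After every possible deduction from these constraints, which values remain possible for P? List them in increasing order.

N and R between them cover only {4, 7} — a naked pair. Remove those values from M, O, Q.
M's domain is down to {2}, so M = 2. Strike 2 from Q.
O must be 3 (only option left). Remove 3 from L, P.
No further eliminations apply; P can still be any of 6, 8, 9.

6, 8, 9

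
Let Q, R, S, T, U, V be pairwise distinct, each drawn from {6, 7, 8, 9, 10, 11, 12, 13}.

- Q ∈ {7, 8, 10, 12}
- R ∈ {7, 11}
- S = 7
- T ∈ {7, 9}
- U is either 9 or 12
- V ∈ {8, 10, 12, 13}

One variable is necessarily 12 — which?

U

S has just one choice, so S = 7. So Q, R, T can't be 7.
T's domain is down to {9}, so T = 9. Strike 9 from U.
So 12 goes to U.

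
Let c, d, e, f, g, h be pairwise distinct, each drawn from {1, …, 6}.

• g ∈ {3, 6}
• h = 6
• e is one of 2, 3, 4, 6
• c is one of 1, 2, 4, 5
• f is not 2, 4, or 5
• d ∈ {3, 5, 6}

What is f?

h has just one choice, so h = 6. Remove 6 from d, e, f, g.
g must be 3 (only option left). Remove 3 from d, e, f.
So f = 1.

1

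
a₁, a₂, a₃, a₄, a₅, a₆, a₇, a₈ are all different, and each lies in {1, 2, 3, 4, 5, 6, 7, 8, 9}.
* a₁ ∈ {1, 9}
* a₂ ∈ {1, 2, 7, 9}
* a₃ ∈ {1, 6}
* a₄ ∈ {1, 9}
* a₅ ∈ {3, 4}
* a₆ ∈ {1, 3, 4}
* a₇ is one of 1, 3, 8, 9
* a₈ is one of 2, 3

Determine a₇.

8

Among the 8 variables, 6 fits only a₃ (and all 8 values in {1, 2, 3, 4, 6, 7, 8, 9} must be used), so a₃ = 6.
Among the 7 still-open variables, 7 fits only a₂ (and all 7 values in {1, 2, 3, 4, 7, 8, 9} must be used), so a₂ = 7.
Among the 6 still-open variables, 2 fits only a₈ (and all 6 values in {1, 2, 3, 4, 8, 9} must be used), so a₈ = 2.
The 5 still-open variables draw from only 5 values {1, 3, 4, 8, 9}, so each is used; only a₇ can be 8, hence a₇ = 8.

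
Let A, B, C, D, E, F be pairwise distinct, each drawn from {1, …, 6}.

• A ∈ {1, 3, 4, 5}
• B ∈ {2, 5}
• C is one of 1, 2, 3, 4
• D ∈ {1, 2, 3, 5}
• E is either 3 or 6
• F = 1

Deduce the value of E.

6

F has just one choice, so F = 1. Strike 1 from A, C, D.
The 5 still-open variables together cover exactly {2, 3, 4, 5, 6} — 5 values for 5 variables — and 6 appears only in E's list, so E = 6.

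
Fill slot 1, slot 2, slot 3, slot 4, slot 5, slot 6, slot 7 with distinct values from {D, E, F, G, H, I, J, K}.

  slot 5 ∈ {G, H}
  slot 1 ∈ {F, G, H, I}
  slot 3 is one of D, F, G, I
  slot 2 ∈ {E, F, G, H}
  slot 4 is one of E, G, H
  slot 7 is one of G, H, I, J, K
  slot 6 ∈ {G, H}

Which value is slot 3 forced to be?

D

slot 5 and slot 6 share exactly the 2 values {G, H}; by pigeonhole those values go to them, so strike G, H from slot 1, slot 2, slot 3, slot 4, slot 7.
slot 4 has just one choice, so slot 4 = E. Remove E from slot 2.
slot 2 must be F (only option left). Strike F from slot 1, slot 3.
slot 1's domain is down to {I}, so slot 1 = I. Strike I from slot 3, slot 7.
So slot 3 = D.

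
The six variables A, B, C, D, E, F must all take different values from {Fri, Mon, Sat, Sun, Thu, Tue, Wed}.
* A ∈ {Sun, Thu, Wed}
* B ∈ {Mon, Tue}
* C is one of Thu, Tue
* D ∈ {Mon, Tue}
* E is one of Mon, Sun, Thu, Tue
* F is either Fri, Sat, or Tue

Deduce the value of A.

Wed

B and D share exactly the 2 values {Mon, Tue}; by pigeonhole those values go to them, so strike Mon, Tue from C, E, F.
C's domain is down to {Thu}, so C = Thu. Strike Thu from A, E.
E's domain is down to {Sun}, so E = Sun. Remove Sun from A.
So A = Wed.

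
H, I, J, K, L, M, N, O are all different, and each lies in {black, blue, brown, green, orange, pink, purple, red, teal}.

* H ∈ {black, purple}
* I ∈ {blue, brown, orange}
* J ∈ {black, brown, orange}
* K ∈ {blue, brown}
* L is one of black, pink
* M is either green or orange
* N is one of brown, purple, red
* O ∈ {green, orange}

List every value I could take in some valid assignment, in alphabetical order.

The 8 variables together cover exactly {black, blue, brown, green, orange, pink, purple, red} — 8 values for 8 variables — and pink appears only in L's list, so L = pink.
Among the 7 still-open variables, red fits only N (and all 7 values in {black, blue, brown, green, orange, purple, red} must be used), so N = red.
The 6 still-open variables together cover exactly {black, blue, brown, green, orange, purple} — 6 values for 6 variables — and purple appears only in H's list, so H = purple.
Among the 5 still-open variables, black fits only J (and all 5 values in {black, blue, brown, green, orange} must be used), so J = black.
M and O share exactly the 2 values {green, orange}; by pigeonhole those values go to them, so strike green, orange from I.
No further eliminations apply; I can still be any of blue, brown.

blue, brown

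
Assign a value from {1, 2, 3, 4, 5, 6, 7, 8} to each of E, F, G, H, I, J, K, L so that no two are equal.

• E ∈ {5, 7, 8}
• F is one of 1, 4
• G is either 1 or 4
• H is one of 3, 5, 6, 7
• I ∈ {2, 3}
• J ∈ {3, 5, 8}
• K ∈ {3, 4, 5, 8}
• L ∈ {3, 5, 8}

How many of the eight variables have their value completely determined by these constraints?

3

The 8 variables together cover exactly {1, 2, 3, 4, 5, 6, 7, 8} — 8 values for 8 variables — and 2 appears only in I's list, so I = 2.
The 7 still-open variables together cover exactly {1, 3, 4, 5, 6, 7, 8} — 7 values for 7 variables — and 6 appears only in H's list, so H = 6.
The 6 still-open variables together cover exactly {1, 3, 4, 5, 7, 8} — 6 values for 6 variables — and 7 appears only in E's list, so E = 7.
F and G share exactly the 2 values {1, 4}; by pigeonhole those values go to them, so strike 1, 4 from K.
Determined: E=7, H=6, I=2. The other variables each still have more than one consistent value. That makes 3.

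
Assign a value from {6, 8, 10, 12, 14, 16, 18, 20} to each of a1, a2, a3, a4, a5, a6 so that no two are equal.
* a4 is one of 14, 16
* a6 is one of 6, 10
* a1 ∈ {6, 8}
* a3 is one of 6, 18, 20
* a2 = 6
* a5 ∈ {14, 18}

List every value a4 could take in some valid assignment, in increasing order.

a2's domain is down to {6}, so a2 = 6. Eliminate 6 elsewhere: a1, a3, a6.
a6's domain is down to {10}, so a6 = 10.
That leaves a1 = 8.
No further eliminations apply; a4 can still be any of 14, 16.

14, 16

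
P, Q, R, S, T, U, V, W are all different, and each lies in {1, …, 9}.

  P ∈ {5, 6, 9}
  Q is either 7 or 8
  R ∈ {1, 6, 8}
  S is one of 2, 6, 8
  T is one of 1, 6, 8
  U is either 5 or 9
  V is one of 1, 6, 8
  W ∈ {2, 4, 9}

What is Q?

The 8 variables draw from only 8 values {1, 2, 4, 5, 6, 7, 8, 9}, so each is used; only W can be 4, hence W = 4.
The 7 still-open variables together cover exactly {1, 2, 5, 6, 7, 8, 9} — 7 values for 7 variables — and 2 appears only in S's list, so S = 2.
The 6 still-open variables together cover exactly {1, 5, 6, 7, 8, 9} — 6 values for 6 variables — and 7 appears only in Q's list, so Q = 7.

7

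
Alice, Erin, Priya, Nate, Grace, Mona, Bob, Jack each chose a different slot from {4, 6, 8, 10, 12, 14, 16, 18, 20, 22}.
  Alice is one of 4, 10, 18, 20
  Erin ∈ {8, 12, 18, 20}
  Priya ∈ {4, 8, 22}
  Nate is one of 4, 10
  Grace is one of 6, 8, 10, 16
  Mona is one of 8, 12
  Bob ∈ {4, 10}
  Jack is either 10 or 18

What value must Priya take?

22

Nate and Bob share exactly the 2 values {4, 10}; by pigeonhole those values go to them, so strike 4, 10 from Alice, Priya, Grace, Jack.
That leaves Jack = 18. Eliminate 18 elsewhere: Alice, Erin.
Alice's domain is down to {20}, so Alice = 20. Strike 20 from Erin.
Erin and Mona between them cover only {8, 12} — a naked pair. Remove those values from Priya, Grace.
So Priya = 22.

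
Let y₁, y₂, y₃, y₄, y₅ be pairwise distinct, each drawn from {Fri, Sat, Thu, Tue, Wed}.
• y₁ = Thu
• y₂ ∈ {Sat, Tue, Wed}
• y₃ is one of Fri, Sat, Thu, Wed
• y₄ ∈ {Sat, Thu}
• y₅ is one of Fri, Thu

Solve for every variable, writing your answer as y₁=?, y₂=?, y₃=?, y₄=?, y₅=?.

y₁ has just one choice, so y₁ = Thu. Strike Thu from y₃, y₄, y₅.
y₄ has just one choice, so y₄ = Sat. Remove Sat from y₂, y₃.
y₅ has just one choice, so y₅ = Fri. Eliminate Fri elsewhere: y₃.
y₃'s domain is down to {Wed}, so y₃ = Wed. Strike Wed from y₂.
y₂'s domain is down to {Tue}, so y₂ = Tue.

y₁=Thu, y₂=Tue, y₃=Wed, y₄=Sat, y₅=Fri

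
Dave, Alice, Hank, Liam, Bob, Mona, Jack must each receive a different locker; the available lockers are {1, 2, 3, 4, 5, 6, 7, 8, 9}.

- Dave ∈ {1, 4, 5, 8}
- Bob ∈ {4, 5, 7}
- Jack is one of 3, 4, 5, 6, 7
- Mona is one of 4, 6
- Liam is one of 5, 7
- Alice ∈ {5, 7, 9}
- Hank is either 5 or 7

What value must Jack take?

3

Hank and Liam share exactly the 2 values {5, 7}; by pigeonhole those values go to them, so strike 5, 7 from Dave, Alice, Bob, Jack.
Alice must be 9 (only option left).
Bob's domain is down to {4}, so Bob = 4. Eliminate 4 elsewhere: Dave, Mona, Jack.
Mona has just one choice, so Mona = 6. Remove 6 from Jack.
So Jack = 3.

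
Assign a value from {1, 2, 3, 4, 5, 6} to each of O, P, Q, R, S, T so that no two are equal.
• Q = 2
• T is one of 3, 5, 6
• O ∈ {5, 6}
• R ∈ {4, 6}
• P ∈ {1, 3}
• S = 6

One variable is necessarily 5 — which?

O

Q has just one choice, so Q = 2.
S must be 6 (only option left). So O, R, T can't be 6.
So 5 goes to O.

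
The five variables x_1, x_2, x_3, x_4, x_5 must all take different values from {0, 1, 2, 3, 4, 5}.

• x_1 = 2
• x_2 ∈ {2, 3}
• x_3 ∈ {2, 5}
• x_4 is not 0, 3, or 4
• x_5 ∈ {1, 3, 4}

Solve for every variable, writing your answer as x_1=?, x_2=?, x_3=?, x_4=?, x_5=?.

x_1=2, x_2=3, x_3=5, x_4=1, x_5=4

x_1 must be 2 (only option left). So x_2, x_3, x_4 can't be 2.
x_2's domain is down to {3}, so x_2 = 3. So x_5 can't be 3.
x_3 has just one choice, so x_3 = 5. Strike 5 from x_4.
x_4 must be 1 (only option left). So x_5 can't be 1.
x_5 must be 4 (only option left).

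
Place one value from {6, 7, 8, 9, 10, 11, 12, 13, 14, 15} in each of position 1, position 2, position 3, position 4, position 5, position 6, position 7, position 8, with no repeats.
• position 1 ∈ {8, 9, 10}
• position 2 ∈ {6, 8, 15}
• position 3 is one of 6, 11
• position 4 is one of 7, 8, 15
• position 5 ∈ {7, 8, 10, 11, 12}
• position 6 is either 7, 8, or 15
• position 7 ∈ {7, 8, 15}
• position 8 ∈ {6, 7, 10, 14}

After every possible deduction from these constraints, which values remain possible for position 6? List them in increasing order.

7, 8, 15

position 4, position 6, position 7 share exactly the 3 values {7, 8, 15}; by pigeonhole those values go to them, so strike 7, 8, 15 from position 1, position 2, position 5, position 8.
That leaves position 2 = 6. So position 3, position 8 can't be 6.
position 3 must be 11 (only option left). Eliminate 11 elsewhere: position 5.
No further eliminations apply; position 6 can still be any of 7, 8, 15.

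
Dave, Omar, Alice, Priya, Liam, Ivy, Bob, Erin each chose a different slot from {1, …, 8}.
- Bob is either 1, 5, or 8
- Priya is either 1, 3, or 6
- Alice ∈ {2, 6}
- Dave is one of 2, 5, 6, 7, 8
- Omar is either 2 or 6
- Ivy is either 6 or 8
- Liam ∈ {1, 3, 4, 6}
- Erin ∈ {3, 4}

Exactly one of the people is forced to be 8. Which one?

The 8 variables together cover exactly {1, 2, 3, 4, 5, 6, 7, 8} — 8 values for 8 variables — and 7 appears only in Dave's list, so Dave = 7.
Among the 7 still-open variables, 5 fits only Bob (and all 7 values in {1, 2, 3, 4, 5, 6, 8} must be used), so Bob = 5.
Among the 6 still-open variables, 8 fits only Ivy (and all 6 values in {1, 2, 3, 4, 6, 8} must be used), so Ivy = 8.

Ivy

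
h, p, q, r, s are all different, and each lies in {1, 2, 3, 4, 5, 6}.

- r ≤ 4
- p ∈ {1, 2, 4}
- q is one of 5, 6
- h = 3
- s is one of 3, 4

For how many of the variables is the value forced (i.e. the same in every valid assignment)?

2

h has just one choice, so h = 3. Remove 3 from r, s.
s's domain is down to {4}, so s = 4. Strike 4 from p, r.
Determined: h=3, s=4. The other variables each still have more than one consistent value. That makes 2.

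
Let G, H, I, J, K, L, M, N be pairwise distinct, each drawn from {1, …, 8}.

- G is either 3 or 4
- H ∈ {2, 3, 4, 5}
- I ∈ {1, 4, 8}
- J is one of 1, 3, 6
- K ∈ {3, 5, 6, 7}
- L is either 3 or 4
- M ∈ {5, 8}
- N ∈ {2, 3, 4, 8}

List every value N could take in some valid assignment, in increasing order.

2, 8

The 8 variables draw from only 8 values {1, 2, 3, 4, 5, 6, 7, 8}, so each is used; only K can be 7, hence K = 7.
The 7 still-open variables draw from only 7 values {1, 2, 3, 4, 5, 6, 8}, so each is used; only J can be 6, hence J = 6.
Among the 6 still-open variables, 1 fits only I (and all 6 values in {1, 2, 3, 4, 5, 8} must be used), so I = 1.
G and L share exactly the 2 values {3, 4}; by pigeonhole those values go to them, so strike 3, 4 from H, N.
No further eliminations apply; N can still be any of 2, 8.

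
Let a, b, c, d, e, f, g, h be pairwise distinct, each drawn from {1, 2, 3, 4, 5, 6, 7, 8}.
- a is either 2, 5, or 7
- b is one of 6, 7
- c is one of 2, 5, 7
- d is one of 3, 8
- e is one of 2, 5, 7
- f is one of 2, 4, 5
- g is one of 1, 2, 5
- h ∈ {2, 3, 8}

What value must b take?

6

Among the 8 variables, 1 fits only g (and all 8 values in {1, 2, 3, 4, 5, 6, 7, 8} must be used), so g = 1.
The 7 still-open variables draw from only 7 values {2, 3, 4, 5, 6, 7, 8}, so each is used; only f can be 4, hence f = 4.
Among the 6 still-open variables, 6 fits only b (and all 6 values in {2, 3, 5, 6, 7, 8} must be used), so b = 6.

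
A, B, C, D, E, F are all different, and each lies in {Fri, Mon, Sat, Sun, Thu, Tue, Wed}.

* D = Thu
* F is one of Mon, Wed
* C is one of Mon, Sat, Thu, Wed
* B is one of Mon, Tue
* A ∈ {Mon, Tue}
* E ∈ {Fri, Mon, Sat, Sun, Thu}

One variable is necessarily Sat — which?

D must be Thu (only option left). Eliminate Thu elsewhere: C, E.
A and B share exactly the 2 values {Mon, Tue}; by pigeonhole those values go to them, so strike Mon, Tue from C, E, F.
F's domain is down to {Wed}, so F = Wed. So C can't be Wed.
So Sat goes to C.

C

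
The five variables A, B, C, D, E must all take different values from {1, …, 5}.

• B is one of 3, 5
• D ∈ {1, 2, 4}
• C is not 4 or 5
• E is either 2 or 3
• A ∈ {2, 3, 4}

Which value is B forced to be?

5

The 5 variables together cover exactly {1, 2, 3, 4, 5} — 5 values for 5 variables — and 5 appears only in B's list, so B = 5.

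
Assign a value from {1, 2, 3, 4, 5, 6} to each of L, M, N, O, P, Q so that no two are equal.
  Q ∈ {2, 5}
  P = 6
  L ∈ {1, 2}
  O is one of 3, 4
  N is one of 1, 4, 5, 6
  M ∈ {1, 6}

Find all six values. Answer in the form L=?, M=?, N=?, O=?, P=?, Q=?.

P must be 6 (only option left). Remove 6 from M, N.
M must be 1 (only option left). Strike 1 from L, N.
L must be 2 (only option left). Strike 2 from Q.
Q has just one choice, so Q = 5. Remove 5 from N.
That leaves N = 4. Strike 4 from O.
O must be 3 (only option left).

L=2, M=1, N=4, O=3, P=6, Q=5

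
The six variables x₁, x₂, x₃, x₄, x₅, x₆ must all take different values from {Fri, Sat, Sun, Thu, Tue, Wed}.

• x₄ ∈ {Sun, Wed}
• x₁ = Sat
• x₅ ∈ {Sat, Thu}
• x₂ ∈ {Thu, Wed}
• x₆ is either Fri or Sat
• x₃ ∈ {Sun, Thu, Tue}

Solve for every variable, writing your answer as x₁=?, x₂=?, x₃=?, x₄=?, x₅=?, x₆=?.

x₁=Sat, x₂=Wed, x₃=Tue, x₄=Sun, x₅=Thu, x₆=Fri

x₁ must be Sat (only option left). Eliminate Sat elsewhere: x₅, x₆.
That leaves x₅ = Thu. Strike Thu from x₂, x₃.
That leaves x₆ = Fri.
x₂ has just one choice, so x₂ = Wed. Strike Wed from x₄.
x₄'s domain is down to {Sun}, so x₄ = Sun. Strike Sun from x₃.
That leaves x₃ = Tue.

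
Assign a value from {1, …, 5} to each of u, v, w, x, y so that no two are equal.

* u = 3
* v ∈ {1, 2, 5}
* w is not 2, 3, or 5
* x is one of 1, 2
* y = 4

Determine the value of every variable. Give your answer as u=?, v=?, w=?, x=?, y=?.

u's domain is down to {3}, so u = 3.
y must be 4 (only option left). Remove 4 from w.
That leaves w = 1. So v, x can't be 1.
x's domain is down to {2}, so x = 2. So v can't be 2.
v has just one choice, so v = 5.

u=3, v=5, w=1, x=2, y=4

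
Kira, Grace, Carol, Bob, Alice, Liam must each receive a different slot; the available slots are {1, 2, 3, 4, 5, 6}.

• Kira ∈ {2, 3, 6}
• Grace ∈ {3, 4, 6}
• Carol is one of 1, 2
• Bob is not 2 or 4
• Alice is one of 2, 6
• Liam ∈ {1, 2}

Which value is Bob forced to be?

The 6 variables draw from only 6 values {1, 2, 3, 4, 5, 6}, so each is used; only Grace can be 4, hence Grace = 4.
The 5 still-open variables draw from only 5 values {1, 2, 3, 5, 6}, so each is used; only Bob can be 5, hence Bob = 5.

5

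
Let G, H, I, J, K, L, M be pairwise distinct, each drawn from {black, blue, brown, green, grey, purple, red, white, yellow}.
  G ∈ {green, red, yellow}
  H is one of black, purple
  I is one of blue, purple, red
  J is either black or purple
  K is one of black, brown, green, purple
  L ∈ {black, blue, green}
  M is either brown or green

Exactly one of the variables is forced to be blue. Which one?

The 7 variables draw from only 7 values {black, blue, brown, green, purple, red, yellow}, so each is used; only G can be yellow, hence G = yellow.
The 6 still-open variables draw from only 6 values {black, blue, brown, green, purple, red}, so each is used; only I can be red, hence I = red.
The 5 still-open variables draw from only 5 values {black, blue, brown, green, purple}, so each is used; only L can be blue, hence L = blue.

L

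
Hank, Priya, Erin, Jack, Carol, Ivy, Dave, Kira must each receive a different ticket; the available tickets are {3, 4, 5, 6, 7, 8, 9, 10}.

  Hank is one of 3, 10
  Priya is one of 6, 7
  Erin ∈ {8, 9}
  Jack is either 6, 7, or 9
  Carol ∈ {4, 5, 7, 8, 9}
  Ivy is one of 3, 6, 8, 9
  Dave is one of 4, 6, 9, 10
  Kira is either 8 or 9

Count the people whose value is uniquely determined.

The 8 variables together cover exactly {3, 4, 5, 6, 7, 8, 9, 10} — 8 values for 8 variables — and 5 appears only in Carol's list, so Carol = 5.
The 7 still-open variables together cover exactly {3, 4, 6, 7, 8, 9, 10} — 7 values for 7 variables — and 4 appears only in Dave's list, so Dave = 4.
The 6 still-open variables together cover exactly {3, 6, 7, 8, 9, 10} — 6 values for 6 variables — and 10 appears only in Hank's list, so Hank = 10.
The 5 still-open variables together cover exactly {3, 6, 7, 8, 9} — 5 values for 5 variables — and 3 appears only in Ivy's list, so Ivy = 3.
Erin and Kira between them cover only {8, 9} — a naked pair. Remove those values from Jack.
Determined: Hank=10, Carol=5, Ivy=3, Dave=4. The other people each still have more than one consistent value. That makes 4.

4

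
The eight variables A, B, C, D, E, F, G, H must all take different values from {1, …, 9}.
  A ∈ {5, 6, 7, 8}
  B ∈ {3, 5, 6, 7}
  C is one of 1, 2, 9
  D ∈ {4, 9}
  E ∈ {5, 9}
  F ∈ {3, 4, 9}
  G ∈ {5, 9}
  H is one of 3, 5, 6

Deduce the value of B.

E and G share exactly the 2 values {5, 9}; by pigeonhole those values go to them, so strike 5, 9 from A, B, C, D, F, H.
D has just one choice, so D = 4. Strike 4 from F.
F must be 3 (only option left). Remove 3 from B, H.
H must be 6 (only option left). So A, B can't be 6.
So B = 7.

7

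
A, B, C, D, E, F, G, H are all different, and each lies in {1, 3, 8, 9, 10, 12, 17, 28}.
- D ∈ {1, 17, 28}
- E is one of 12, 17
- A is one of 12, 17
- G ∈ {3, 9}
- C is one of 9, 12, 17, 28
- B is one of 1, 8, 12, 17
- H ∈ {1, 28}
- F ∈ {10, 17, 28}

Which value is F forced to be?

10

The 8 variables draw from only 8 values {1, 3, 8, 9, 10, 12, 17, 28}, so each is used; only G can be 3, hence G = 3.
Among the 7 still-open variables, 8 fits only B (and all 7 values in {1, 8, 9, 10, 12, 17, 28} must be used), so B = 8.
The 6 still-open variables together cover exactly {1, 9, 10, 12, 17, 28} — 6 values for 6 variables — and 9 appears only in C's list, so C = 9.
Among the 5 still-open variables, 10 fits only F (and all 5 values in {1, 10, 12, 17, 28} must be used), so F = 10.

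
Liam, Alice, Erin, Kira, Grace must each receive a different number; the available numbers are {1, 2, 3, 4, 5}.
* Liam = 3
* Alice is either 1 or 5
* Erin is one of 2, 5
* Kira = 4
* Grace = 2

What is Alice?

Liam has just one choice, so Liam = 3.
That leaves Kira = 4.
Grace's domain is down to {2}, so Grace = 2. Strike 2 from Erin.
Erin has just one choice, so Erin = 5. Eliminate 5 elsewhere: Alice.
So Alice = 1.

1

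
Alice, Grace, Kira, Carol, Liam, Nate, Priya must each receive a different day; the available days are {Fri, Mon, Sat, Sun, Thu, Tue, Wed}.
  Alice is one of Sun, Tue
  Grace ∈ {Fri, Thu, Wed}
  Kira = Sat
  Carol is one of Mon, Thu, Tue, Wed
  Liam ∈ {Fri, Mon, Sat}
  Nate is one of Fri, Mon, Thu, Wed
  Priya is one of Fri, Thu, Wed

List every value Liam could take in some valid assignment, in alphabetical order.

Fri, Mon

Kira has just one choice, so Kira = Sat. Remove Sat from Liam.
Among the 6 still-open variables, Sun fits only Alice (and all 6 values in {Fri, Mon, Sun, Thu, Tue, Wed} must be used), so Alice = Sun.
The 5 still-open variables draw from only 5 values {Fri, Mon, Thu, Tue, Wed}, so each is used; only Carol can be Tue, hence Carol = Tue.
No further eliminations apply; Liam can still be any of Fri, Mon.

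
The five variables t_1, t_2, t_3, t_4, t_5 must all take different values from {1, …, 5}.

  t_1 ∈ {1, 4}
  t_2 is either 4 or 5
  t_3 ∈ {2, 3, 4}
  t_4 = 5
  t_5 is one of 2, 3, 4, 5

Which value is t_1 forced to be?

t_4 has just one choice, so t_4 = 5. So t_2, t_5 can't be 5.
t_2's domain is down to {4}, so t_2 = 4. Remove 4 from t_1, t_3, t_5.
So t_1 = 1.

1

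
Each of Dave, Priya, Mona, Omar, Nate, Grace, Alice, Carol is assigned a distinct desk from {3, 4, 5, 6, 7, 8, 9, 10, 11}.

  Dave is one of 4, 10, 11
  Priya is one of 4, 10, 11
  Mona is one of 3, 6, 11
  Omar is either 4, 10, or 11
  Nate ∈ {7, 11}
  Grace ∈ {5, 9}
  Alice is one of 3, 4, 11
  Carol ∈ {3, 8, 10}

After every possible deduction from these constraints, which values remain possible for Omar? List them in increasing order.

The 3 variables Dave, Priya, Omar are confined to {4, 10, 11}, which locks those values in; drop them from Mona, Nate, Alice, Carol.
That leaves Nate = 7.
Alice has just one choice, so Alice = 3. Remove 3 from Mona, Carol.
Carol's domain is down to {8}, so Carol = 8.
Mona must be 6 (only option left).
No further eliminations apply; Omar can still be any of 4, 10, 11.

4, 10, 11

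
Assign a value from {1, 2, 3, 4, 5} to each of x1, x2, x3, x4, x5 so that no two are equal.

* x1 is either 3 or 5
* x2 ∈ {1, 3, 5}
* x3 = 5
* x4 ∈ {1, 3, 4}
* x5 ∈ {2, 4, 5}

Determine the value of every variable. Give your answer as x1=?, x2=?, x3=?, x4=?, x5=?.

x3's domain is down to {5}, so x3 = 5. Remove 5 from x1, x2, x5.
x1's domain is down to {3}, so x1 = 3. Remove 3 from x2, x4.
x2's domain is down to {1}, so x2 = 1. Remove 1 from x4.
x4 has just one choice, so x4 = 4. So x5 can't be 4.
That leaves x5 = 2.

x1=3, x2=1, x3=5, x4=4, x5=2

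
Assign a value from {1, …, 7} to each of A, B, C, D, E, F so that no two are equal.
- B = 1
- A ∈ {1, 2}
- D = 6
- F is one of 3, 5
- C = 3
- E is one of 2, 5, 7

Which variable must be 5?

B must be 1 (only option left). Strike 1 from A.
C's domain is down to {3}, so C = 3. So F can't be 3.
So 5 goes to F.

F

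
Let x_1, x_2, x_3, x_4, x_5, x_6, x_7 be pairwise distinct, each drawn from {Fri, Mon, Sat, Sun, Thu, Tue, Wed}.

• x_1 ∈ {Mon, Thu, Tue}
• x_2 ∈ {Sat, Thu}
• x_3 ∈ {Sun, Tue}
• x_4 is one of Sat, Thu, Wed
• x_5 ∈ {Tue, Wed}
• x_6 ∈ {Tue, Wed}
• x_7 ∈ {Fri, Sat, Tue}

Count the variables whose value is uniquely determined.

3

The 7 variables draw from only 7 values {Fri, Mon, Sat, Sun, Thu, Tue, Wed}, so each is used; only x_7 can be Fri, hence x_7 = Fri.
The 6 still-open variables together cover exactly {Mon, Sat, Sun, Thu, Tue, Wed} — 6 values for 6 variables — and Mon appears only in x_1's list, so x_1 = Mon.
The 5 still-open variables draw from only 5 values {Sat, Sun, Thu, Tue, Wed}, so each is used; only x_3 can be Sun, hence x_3 = Sun.
x_5 and x_6 share exactly the 2 values {Tue, Wed}; by pigeonhole those values go to them, so strike Tue, Wed from x_4.
Determined: x_1=Mon, x_3=Sun, x_7=Fri. The other variables each still have more than one consistent value. That makes 3.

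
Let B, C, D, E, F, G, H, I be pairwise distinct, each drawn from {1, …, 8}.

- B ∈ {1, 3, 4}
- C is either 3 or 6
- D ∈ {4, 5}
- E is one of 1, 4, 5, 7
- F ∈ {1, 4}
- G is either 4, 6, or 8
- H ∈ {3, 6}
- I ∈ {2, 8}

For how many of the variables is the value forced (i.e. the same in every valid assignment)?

4

Among the 8 variables, 2 fits only I (and all 8 values in {1, 2, 3, 4, 5, 6, 7, 8} must be used), so I = 2.
The 7 still-open variables together cover exactly {1, 3, 4, 5, 6, 7, 8} — 7 values for 7 variables — and 7 appears only in E's list, so E = 7.
Among the 6 still-open variables, 5 fits only D (and all 6 values in {1, 3, 4, 5, 6, 8} must be used), so D = 5.
The 5 still-open variables draw from only 5 values {1, 3, 4, 6, 8}, so each is used; only G can be 8, hence G = 8.
The 2 variables C and H are confined to {3, 6}, which locks those values in; drop them from B.
Determined: D=5, E=7, G=8, I=2. The other variables each still have more than one consistent value. That makes 4.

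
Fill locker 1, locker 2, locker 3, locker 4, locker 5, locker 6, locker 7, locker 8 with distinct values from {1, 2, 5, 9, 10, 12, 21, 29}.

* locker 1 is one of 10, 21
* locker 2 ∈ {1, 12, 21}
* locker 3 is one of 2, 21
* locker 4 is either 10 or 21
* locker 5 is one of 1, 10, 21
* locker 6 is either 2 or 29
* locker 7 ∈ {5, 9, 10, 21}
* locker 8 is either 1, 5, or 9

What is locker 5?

1

The 8 variables draw from only 8 values {1, 2, 5, 9, 10, 12, 21, 29}, so each is used; only locker 2 can be 12, hence locker 2 = 12.
The 7 still-open variables draw from only 7 values {1, 2, 5, 9, 10, 21, 29}, so each is used; only locker 6 can be 29, hence locker 6 = 29.
Among the 6 still-open variables, 2 fits only locker 3 (and all 6 values in {1, 2, 5, 9, 10, 21} must be used), so locker 3 = 2.
locker 1 and locker 4 between them cover only {10, 21} — a naked pair. Remove those values from locker 5, locker 7.
So locker 5 = 1.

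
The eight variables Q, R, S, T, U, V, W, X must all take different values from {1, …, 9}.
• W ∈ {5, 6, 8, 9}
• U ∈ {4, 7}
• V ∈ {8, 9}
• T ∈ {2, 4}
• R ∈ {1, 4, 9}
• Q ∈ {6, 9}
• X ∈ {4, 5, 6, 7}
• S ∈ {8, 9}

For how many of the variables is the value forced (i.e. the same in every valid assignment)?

Among the 8 variables, 1 fits only R (and all 8 values in {1, 2, 4, 5, 6, 7, 8, 9} must be used), so R = 1.
Among the 7 still-open variables, 2 fits only T (and all 7 values in {2, 4, 5, 6, 7, 8, 9} must be used), so T = 2.
S and V share exactly the 2 values {8, 9}; by pigeonhole those values go to them, so strike 8, 9 from Q, W.
That leaves Q = 6. Remove 6 from W, X.
W's domain is down to {5}, so W = 5. Remove 5 from X.
Determined: Q=6, R=1, T=2, W=5. The other variables each still have more than one consistent value. That makes 4.

4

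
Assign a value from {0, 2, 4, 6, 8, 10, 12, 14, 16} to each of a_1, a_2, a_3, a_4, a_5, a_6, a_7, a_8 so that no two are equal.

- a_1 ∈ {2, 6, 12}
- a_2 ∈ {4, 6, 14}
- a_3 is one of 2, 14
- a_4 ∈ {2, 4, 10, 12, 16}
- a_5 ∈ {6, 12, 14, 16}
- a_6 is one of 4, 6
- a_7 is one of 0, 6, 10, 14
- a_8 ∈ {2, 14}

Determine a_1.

The 8 variables together cover exactly {0, 2, 4, 6, 10, 12, 14, 16} — 8 values for 8 variables — and 0 appears only in a_7's list, so a_7 = 0.
Among the 7 still-open variables, 10 fits only a_4 (and all 7 values in {2, 4, 6, 10, 12, 14, 16} must be used), so a_4 = 10.
The 6 still-open variables draw from only 6 values {2, 4, 6, 12, 14, 16}, so each is used; only a_5 can be 16, hence a_5 = 16.
The 5 still-open variables together cover exactly {2, 4, 6, 12, 14} — 5 values for 5 variables — and 12 appears only in a_1's list, so a_1 = 12.

12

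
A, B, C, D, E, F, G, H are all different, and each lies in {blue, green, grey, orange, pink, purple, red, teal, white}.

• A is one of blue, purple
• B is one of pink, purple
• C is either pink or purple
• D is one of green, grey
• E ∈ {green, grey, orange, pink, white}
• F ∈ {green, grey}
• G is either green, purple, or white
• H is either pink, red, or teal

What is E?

The 2 variables B and C are confined to {pink, purple}, which locks those values in; drop them from A, E, G, H.
A must be blue (only option left).
D and F share exactly the 2 values {green, grey}; by pigeonhole those values go to them, so strike green, grey from E, G.
G's domain is down to {white}, so G = white. Strike white from E.
So E = orange.

orange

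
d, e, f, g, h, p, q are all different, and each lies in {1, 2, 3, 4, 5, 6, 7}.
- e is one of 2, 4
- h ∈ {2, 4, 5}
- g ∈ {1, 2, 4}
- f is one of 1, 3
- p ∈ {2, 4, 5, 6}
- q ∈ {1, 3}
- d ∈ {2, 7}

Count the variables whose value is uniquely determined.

3

Among the 7 variables, 6 fits only p (and all 7 values in {1, 2, 3, 4, 5, 6, 7} must be used), so p = 6.
The 6 still-open variables draw from only 6 values {1, 2, 3, 4, 5, 7}, so each is used; only h can be 5, hence h = 5.
Among the 5 still-open variables, 7 fits only d (and all 5 values in {1, 2, 3, 4, 7} must be used), so d = 7.
f and q between them cover only {1, 3} — a naked pair. Remove those values from g.
Determined: d=7, h=5, p=6. The other variables each still have more than one consistent value. That makes 3.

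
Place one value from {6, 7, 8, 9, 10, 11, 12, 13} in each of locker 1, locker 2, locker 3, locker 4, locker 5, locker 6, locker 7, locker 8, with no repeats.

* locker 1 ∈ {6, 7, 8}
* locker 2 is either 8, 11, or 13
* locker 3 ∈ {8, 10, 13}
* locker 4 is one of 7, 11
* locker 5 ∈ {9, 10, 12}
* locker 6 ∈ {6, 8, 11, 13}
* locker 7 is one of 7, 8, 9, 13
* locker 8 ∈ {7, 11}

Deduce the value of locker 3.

10

The 8 variables together cover exactly {6, 7, 8, 9, 10, 11, 12, 13} — 8 values for 8 variables — and 12 appears only in locker 5's list, so locker 5 = 12.
The 7 still-open variables draw from only 7 values {6, 7, 8, 9, 10, 11, 13}, so each is used; only locker 7 can be 9, hence locker 7 = 9.
The 6 still-open variables together cover exactly {6, 7, 8, 10, 11, 13} — 6 values for 6 variables — and 10 appears only in locker 3's list, so locker 3 = 10.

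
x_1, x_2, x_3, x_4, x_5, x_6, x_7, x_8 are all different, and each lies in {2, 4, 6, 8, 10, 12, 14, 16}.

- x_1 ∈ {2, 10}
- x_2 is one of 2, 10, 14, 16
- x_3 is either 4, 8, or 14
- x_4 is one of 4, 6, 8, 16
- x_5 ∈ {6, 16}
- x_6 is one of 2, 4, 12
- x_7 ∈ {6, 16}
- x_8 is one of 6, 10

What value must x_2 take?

Among the 8 variables, 12 fits only x_6 (and all 8 values in {2, 4, 6, 8, 10, 12, 14, 16} must be used), so x_6 = 12.
The 2 variables x_5 and x_7 are confined to {6, 16}, which locks those values in; drop them from x_2, x_4, x_8.
That leaves x_8 = 10. Remove 10 from x_1, x_2.
x_1 has just one choice, so x_1 = 2. So x_2 can't be 2.
So x_2 = 14.

14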